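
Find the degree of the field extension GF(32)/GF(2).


GF(32) = GF(2^5), so the extension degree is 5

[GF(32)/GF(2)] = 5


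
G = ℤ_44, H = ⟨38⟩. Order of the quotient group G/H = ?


|⟨38⟩| = n / gcd(38, 44) = 44 / 2 = 22
H is normal (ℤ_44 is abelian).
|G/H| = |G| / |H| = 44 / 22 = 2

|G/H| = 2


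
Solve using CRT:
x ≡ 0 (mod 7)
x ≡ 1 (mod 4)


m₁ = 7, m₂ = 4, gcd = 1, so CRT applies. M = m₁·m₂ = 28
Let M₁ = M/m₁ = 4, M₂ = M/m₂ = 7
Find y₁ ≡ M₁⁻¹ (mod m₁): 4⁻¹ ≡ 2 (mod 7)
Find y₂ ≡ M₂⁻¹ (mod m₂): 7⁻¹ ≡ 3 (mod 4)
x = a₁·M₁·y₁ + a₂·M₂·y₂ = 0·4·2 + 1·7·3 = 21
Reduce mod 28: x ≡ 21
Check: 21 mod 7 = 0 ✓, 21 mod 4 = 1 ✓

x ≡ 21 (mod 28)


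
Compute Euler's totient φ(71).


Factor n: 71 = 71
φ(n) = n · ∏(1 - 1/p) over distinct primes p | n
φ(71) = 71 · (1 - 1/71) = 70

φ(71) = 70


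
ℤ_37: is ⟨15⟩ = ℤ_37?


g generates ℤ_n iff gcd(g, n) = 1
gcd(15, 37) = 1
Since gcd = 1, 15 is a generator.

Yes, 15 generates ℤ_37


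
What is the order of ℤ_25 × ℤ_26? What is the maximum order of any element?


|ℤ_25 × ℤ_26| = 25 × 26 = 650
Max element order = lcm(25,26) = 650
Cyclic? Yes (gcd=1)

|ℤ_25×ℤ_26| = 650, max element order = 650


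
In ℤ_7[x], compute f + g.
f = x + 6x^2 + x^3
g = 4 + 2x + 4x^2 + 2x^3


Add coefficients mod 7:
x^0: 0 + 4 = 4 (mod 7)
x^1: 1 + 2 = 3 (mod 7)
x^2: 6 + 4 = 3 (mod 7)
x^3: 1 + 2 = 3 (mod 7)
Result: 4 + 3x + 3x^2 + 3x^3

f + g = 4 + 3x + 3x^2 + 3x^3


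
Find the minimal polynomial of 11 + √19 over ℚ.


Let α = 11 + √19. Then α - 11 = √19, so (α - 11)² = 19, giving α² - 22α + 102 = 0. Degree 2 and α ∉ ℚ, so this is the minimal polynomial.

Minimal polynomial: x² - 22x + 102


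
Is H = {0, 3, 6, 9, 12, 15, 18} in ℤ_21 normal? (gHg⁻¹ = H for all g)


H = {0, 3, 6, 9, 12, 15, 18} in ℤ_21
ℤ_21 is abelian; every subgroup of an abelian group is normal

Yes, normal subgroup


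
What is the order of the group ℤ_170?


ℤ_n has n elements.

|ℤ_170| = 170


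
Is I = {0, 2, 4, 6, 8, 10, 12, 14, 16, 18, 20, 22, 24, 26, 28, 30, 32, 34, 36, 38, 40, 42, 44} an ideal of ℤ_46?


Check ideal conditions for I = {0, 2, 4, 6, 8, 10, 12, 14, 16, 18, 20, 22, 24, 26, 28, 30, 32, 34, 36, 38, 40, 42, 44} in ℤ_46:
(1) I is an additive subgroup? Yes
(2) For r ∈ ℤ_46 and a ∈ I: r·a ∈ I? Yes

Yes, I is an ideal of ℤ_46


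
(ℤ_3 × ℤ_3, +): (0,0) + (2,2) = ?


Operation: componentwise addition mod (3, 3)
(0,0) + (2,2) = ((a₁+b₁) mod 3, (a₂+b₂) mod 3) with a = (0,0), b = (2,2)

(0,0) + (2,2) = (2,2)


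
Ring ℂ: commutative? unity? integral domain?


ℂ is a field: commutative, has unity, every nonzero element is a unit (hence an integral domain)
Commutative: Yes
Integral domain: Yes
Has unity: Yes

ℂ: Commutative=Yes, Unity=Yes


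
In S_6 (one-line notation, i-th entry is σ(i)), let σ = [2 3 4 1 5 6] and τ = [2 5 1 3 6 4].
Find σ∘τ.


σ∘τ: apply τ first, then σ
1 →τ 2 →σ 3
2 →τ 5 →σ 5
3 →τ 1 →σ 2
4 →τ 3 →σ 4
5 →τ 6 →σ 6
6 →τ 4 →σ 1

σ∘τ = [3 5 2 4 6 1]


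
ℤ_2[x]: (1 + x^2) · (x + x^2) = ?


Expand and collect like terms; reduce coefficients mod 2:
x^0: 1·0 = 0 ≡ 0 (mod 2)
x^1: 1·1 + 0·0 = 1 ≡ 1 (mod 2)
x^2: 1·1 + 0·1 + 1·0 = 1 ≡ 1 (mod 2)
x^3: 0·1 + 1·1 = 1 ≡ 1 (mod 2)
x^4: 1·1 = 1 ≡ 1 (mod 2)
Result: x + x^2 + x^3 + x^4

f · g = x + x^2 + x^3 + x^4


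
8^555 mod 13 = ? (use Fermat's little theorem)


Fermat's little theorem: if p is prime and gcd(a,p)=1, then a^(p-1) ≡ 1 (mod p)
p = 13 is prime, gcd(8,13) = 1
Reduce exponent: 555 mod 12 = 3
So 8^555 ≡ 8^3 (mod 13)
8^3 mod 13 = 5

8^555 ≡ 5 (mod 13)


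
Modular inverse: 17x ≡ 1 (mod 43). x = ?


Use the extended Euclidean algorithm to write 1 = 17·s + 43·t; then s mod 43 is the inverse.
Euclidean algorithm:
  17 = 0·43 + 17
  43 = 2·17 + 9
  17 = 1·9 + 8
  9 = 1·8 + 1
  8 = 8·1 + 0
gcd(17,43) = 1
Back-substitution gives: 17·(-5) + 43·(2) = 1
So 17⁻¹ ≡ -5 ≡ 38 (mod 43)
Check: 17 × 38 = 646 ≡ 1 (mod 43) ✓

17⁻¹ ≡ 38 (mod 43)


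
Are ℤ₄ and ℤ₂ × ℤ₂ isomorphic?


Comparing ℤ₄ and ℤ₂ × ℤ₂:
ℤ₄ has an element of order 4; ℤ₂×ℤ₂ has exponent 2

No, ℤ₄ ≇ ℤ₂ × ℤ₂


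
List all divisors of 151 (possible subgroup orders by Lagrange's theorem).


Lagrange's theorem: |H| divides |G|
|G| = 151
Divisors of 151: 1, 151

Possible subgroup orders: {1, 151}


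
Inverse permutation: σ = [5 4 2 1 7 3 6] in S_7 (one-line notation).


To find σ⁻¹, swap domain and range:
σ(1) = 5 → σ⁻¹(5) = 1
σ(2) = 4 → σ⁻¹(4) = 2
σ(3) = 2 → σ⁻¹(2) = 3
σ(4) = 1 → σ⁻¹(1) = 4
σ(5) = 7 → σ⁻¹(7) = 5
σ(6) = 3 → σ⁻¹(3) = 6
σ(7) = 6 → σ⁻¹(6) = 7

σ⁻¹ = [4 3 6 2 1 7 5]


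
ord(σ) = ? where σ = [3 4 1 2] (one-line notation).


Cycle decomposition: (1 3) (2 4)
Cycle lengths: 2, 2
Order = lcm(2, 2) = 2

ord(σ) = 2


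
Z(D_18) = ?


Z(G) = {g ∈ G | gx = xg for all x ∈ G}
For even n, Z(D_n) = {e, r^(n/2)}: the 180° rotation r^9 commutes with every reflection and rotation

Z(D_18) = {e, r^9}


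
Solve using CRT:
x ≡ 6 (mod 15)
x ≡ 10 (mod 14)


m₁ = 15, m₂ = 14, gcd = 1, so CRT applies. M = m₁·m₂ = 210
Let M₁ = M/m₁ = 14, M₂ = M/m₂ = 15
Find y₁ ≡ M₁⁻¹ (mod m₁): 14⁻¹ ≡ 14 (mod 15)
Find y₂ ≡ M₂⁻¹ (mod m₂): 15⁻¹ ≡ 1 (mod 14)
x = a₁·M₁·y₁ + a₂·M₂·y₂ = 6·14·14 + 10·15·1 = 1326
Reduce mod 210: x ≡ 66
Check: 66 mod 15 = 6 ✓, 66 mod 14 = 10 ✓

x ≡ 66 (mod 210)


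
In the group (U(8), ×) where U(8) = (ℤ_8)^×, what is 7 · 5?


Operation: multiplication mod 8
7 · 5 = (a × b) mod 8 with a = 7, b = 5

7 · 5 = 3


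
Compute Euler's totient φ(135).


Factor n: 135 = 3^3 × 5
φ(n) = n · ∏(1 - 1/p) over distinct primes p | n
φ(135) = 135 · (1 - 1/3) · (1 - 1/5) = 72

φ(135) = 72


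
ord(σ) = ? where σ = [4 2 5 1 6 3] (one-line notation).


Cycle decomposition: (1 4) (3 5 6)
Cycle lengths: 2, 3
Order = lcm(2, 3) = 6

ord(σ) = 6


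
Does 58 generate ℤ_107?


g generates ℤ_n iff gcd(g, n) = 1
gcd(58, 107) = 1
Since gcd = 1, 58 is a generator.

Yes, 58 generates ℤ_107


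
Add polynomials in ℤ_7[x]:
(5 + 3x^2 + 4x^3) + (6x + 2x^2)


Add coefficients mod 7:
x^0: 5 + 0 = 5 (mod 7)
x^1: 0 + 6 = 6 (mod 7)
x^2: 3 + 2 = 5 (mod 7)
x^3: 4 + 0 = 4 (mod 7)
Result: 5 + 6x + 5x^2 + 4x^3

f + g = 5 + 6x + 5x^2 + 4x^3


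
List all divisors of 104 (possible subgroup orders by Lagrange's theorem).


Lagrange's theorem: |H| divides |G|
|G| = 104
Divisors of 104: 1, 2, 4, 8, 13, 26, 52, 104

Possible subgroup orders: {1, 2, 4, 8, 13, 26, 52, 104}


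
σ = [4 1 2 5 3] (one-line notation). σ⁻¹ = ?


To find σ⁻¹, swap domain and range:
σ(1) = 4 → σ⁻¹(4) = 1
σ(2) = 1 → σ⁻¹(1) = 2
σ(3) = 2 → σ⁻¹(2) = 3
σ(4) = 5 → σ⁻¹(5) = 4
σ(5) = 3 → σ⁻¹(3) = 5

σ⁻¹ = [2 3 5 1 4]


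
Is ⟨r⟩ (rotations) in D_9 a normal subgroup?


H = ⟨r⟩ (rotations) in D_9
The rotation subgroup ⟨r⟩ has index 2 in D_9, so it is normal

Yes, normal subgroup


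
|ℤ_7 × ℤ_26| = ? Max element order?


|ℤ_7 × ℤ_26| = 7 × 26 = 182
Max element order = lcm(7,26) = 182
Cyclic? Yes (gcd=1)

|ℤ_7×ℤ_26| = 182, max element order = 182


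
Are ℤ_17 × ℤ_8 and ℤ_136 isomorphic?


Comparing ℤ_17 × ℤ_8 and ℤ_136:
gcd(17,8) = 1, so ℤ_17 × ℤ_8 ≅ ℤ_136 (CRT)

Yes, ℤ_17 × ℤ_8 ≅ ℤ_136


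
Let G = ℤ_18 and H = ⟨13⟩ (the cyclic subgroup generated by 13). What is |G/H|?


|⟨13⟩| = n / gcd(13, 18) = 18 / 1 = 18
H is normal (ℤ_18 is abelian).
|G/H| = |G| / |H| = 18 / 18 = 1

|G/H| = 1


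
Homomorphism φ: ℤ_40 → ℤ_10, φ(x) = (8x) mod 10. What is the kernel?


Kernel = preimage of identity
ker(φ) = {x ∈ ℤ_40 : 8x ≡ 0 (mod 10)}. Since 10 | 40, φ is well-defined. The kernel is the cyclic subgroup ⟨5⟩ of ℤ_40 (order 8), i.e. {0, 5, 10, 15, 20, 25, 30, 35}

ker(φ) = {0, 5, 10, 15, 20, 25, 30, 35}


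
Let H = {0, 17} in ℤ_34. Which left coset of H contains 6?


6 + H = {6 + h (mod 34) : h ∈ H}
6+0=6, 6+17=23

6 + H = {6, 23}


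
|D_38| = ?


|D_n| = 2n (n rotations and n reflections)
|D_38| = 2×38 = 76

|D_38| = 76


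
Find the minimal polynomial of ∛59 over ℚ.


∛59 satisfies x³ - 59 = 0, irreducible over ℚ (no rational root; 59 is not a perfect cube)

Minimal polynomial: x³ - 59


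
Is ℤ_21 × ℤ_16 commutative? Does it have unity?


Direct product ring; commutative with unity (1,1); but (1,0)·(0,1) = (0,0) gives zero divisors, so not an integral domain
Commutative: Yes
Integral domain: No
Has unity: Yes

ℤ_21 × ℤ_16: Commutative=Yes, Unity=Yes


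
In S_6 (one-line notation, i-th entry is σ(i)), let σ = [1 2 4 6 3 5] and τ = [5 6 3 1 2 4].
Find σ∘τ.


σ∘τ: apply τ first, then σ
1 →τ 5 →σ 3
2 →τ 6 →σ 5
3 →τ 3 →σ 4
4 →τ 1 →σ 1
5 →τ 2 →σ 2
6 →τ 4 →σ 6

σ∘τ = [3 5 4 1 2 6]


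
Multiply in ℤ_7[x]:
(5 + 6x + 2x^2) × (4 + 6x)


Expand and collect like terms; reduce coefficients mod 7:
x^0: 5·4 = 20 ≡ 6 (mod 7)
x^1: 5·6 + 6·4 = 54 ≡ 5 (mod 7)
x^2: 6·6 + 2·4 = 44 ≡ 2 (mod 7)
x^3: 2·6 = 12 ≡ 5 (mod 7)
Result: 6 + 5x + 2x^2 + 5x^3

f · g = 6 + 5x + 2x^2 + 5x^3


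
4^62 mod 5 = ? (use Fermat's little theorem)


Fermat's little theorem: if p is prime and gcd(a,p)=1, then a^(p-1) ≡ 1 (mod p)
p = 5 is prime, gcd(4,5) = 1
Reduce exponent: 62 mod 4 = 2
So 4^62 ≡ 4^2 (mod 5)
4^2 mod 5 = 1

4^62 ≡ 1 (mod 5)


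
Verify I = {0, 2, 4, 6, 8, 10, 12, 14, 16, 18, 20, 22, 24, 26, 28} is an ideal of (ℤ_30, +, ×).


Check ideal conditions for I = {0, 2, 4, 6, 8, 10, 12, 14, 16, 18, 20, 22, 24, 26, 28} in ℤ_30:
(1) I is an additive subgroup? Yes
(2) For r ∈ ℤ_30 and a ∈ I: r·a ∈ I? Yes

Yes, I is an ideal of ℤ_30


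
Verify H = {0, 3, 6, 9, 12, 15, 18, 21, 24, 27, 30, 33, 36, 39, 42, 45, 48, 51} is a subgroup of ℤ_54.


Subgroup test for H = {0, 3, 6, 9, 12, 15, 18, 21, 24, 27, 30, 33, 36, 39, 42, 45, 48, 51} in (ℤ_54, +):
(1) 0 ∈ H? Yes
(2) Closure: for all a,b ∈ H, (a+b) mod 54 ∈ H? Yes
(3) Inverses: for all a ∈ H, -a mod 54 ∈ H? Yes

Yes, H is a subgroup of ℤ_54


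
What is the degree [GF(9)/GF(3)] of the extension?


GF(9) = GF(3^2), so the extension degree is 2

[GF(9)/GF(3)] = 2


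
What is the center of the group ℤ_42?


Z(G) = {g ∈ G | gx = xg for all x ∈ G}
ℤ_42 is abelian, so Z(G) = G

Z(ℤ_42) = ℤ_42


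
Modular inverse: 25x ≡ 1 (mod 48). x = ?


Use the extended Euclidean algorithm to write 1 = 25·s + 48·t; then s mod 48 is the inverse.
Euclidean algorithm:
  25 = 0·48 + 25
  48 = 1·25 + 23
  25 = 1·23 + 2
  23 = 11·2 + 1
  2 = 2·1 + 0
gcd(25,48) = 1
Back-substitution gives: 25·(-23) + 48·(12) = 1
So 25⁻¹ ≡ -23 ≡ 25 (mod 48)
Check: 25 × 25 = 625 ≡ 1 (mod 48) ✓

25⁻¹ ≡ 25 (mod 48)


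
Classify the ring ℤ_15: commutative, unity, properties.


ℤ_15 is a commutative ring with unity 1; 15 = 3×5 is composite, so 3·5 ≡ 0 gives zero divisors (not an integral domain)
Commutative: Yes
Integral domain: No
Has unity: Yes

ℤ_15: Commutative=Yes, Unity=Yes


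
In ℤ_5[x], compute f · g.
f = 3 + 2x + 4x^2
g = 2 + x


Expand and collect like terms; reduce coefficients mod 5:
x^0: 3·2 = 6 ≡ 1 (mod 5)
x^1: 3·1 + 2·2 = 7 ≡ 2 (mod 5)
x^2: 2·1 + 4·2 = 10 ≡ 0 (mod 5)
x^3: 4·1 = 4 ≡ 4 (mod 5)
Result: 1 + 2x + 4x^3

f · g = 1 + 2x + 4x^3


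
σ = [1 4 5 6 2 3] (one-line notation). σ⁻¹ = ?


To find σ⁻¹, swap domain and range:
σ(1) = 1 → σ⁻¹(1) = 1
σ(2) = 4 → σ⁻¹(4) = 2
σ(3) = 5 → σ⁻¹(5) = 3
σ(4) = 6 → σ⁻¹(6) = 4
σ(5) = 2 → σ⁻¹(2) = 5
σ(6) = 3 → σ⁻¹(3) = 6

σ⁻¹ = [1 5 6 2 3 4]


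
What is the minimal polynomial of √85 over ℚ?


√85 satisfies x² - 85 = 0, irreducible over ℚ since 85 is squarefree

Minimal polynomial: x² - 85


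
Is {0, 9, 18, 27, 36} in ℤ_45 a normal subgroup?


H = {0, 9, 18, 27, 36} in ℤ_45
ℤ_45 is abelian; every subgroup of an abelian group is normal

Yes, normal subgroup


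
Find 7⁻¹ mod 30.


Use the extended Euclidean algorithm to write 1 = 7·s + 30·t; then s mod 30 is the inverse.
Euclidean algorithm:
  7 = 0·30 + 7
  30 = 4·7 + 2
  7 = 3·2 + 1
  2 = 2·1 + 0
gcd(7,30) = 1
Back-substitution gives: 7·(13) + 30·(-3) = 1
So 7⁻¹ ≡ 13 ≡ 13 (mod 30)
Check: 7 × 13 = 91 ≡ 1 (mod 30) ✓

7⁻¹ ≡ 13 (mod 30)


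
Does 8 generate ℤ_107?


g generates ℤ_n iff gcd(g, n) = 1
gcd(8, 107) = 1
Since gcd = 1, 8 is a generator.

Yes, 8 generates ℤ_107


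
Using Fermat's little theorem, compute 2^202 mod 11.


Fermat's little theorem: if p is prime and gcd(a,p)=1, then a^(p-1) ≡ 1 (mod p)
p = 11 is prime, gcd(2,11) = 1
Reduce exponent: 202 mod 10 = 2
So 2^202 ≡ 2^2 (mod 11)
2^2 mod 11 = 4

2^202 ≡ 4 (mod 11)


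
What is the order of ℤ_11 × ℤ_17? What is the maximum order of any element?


|ℤ_11 × ℤ_17| = 11 × 17 = 187
Max element order = lcm(11,17) = 187
Cyclic? Yes (gcd=1)

|ℤ_11×ℤ_17| = 187, max element order = 187


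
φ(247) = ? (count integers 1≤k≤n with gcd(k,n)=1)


Factor n: 247 = 13 × 19
φ(n) = n · ∏(1 - 1/p) over distinct primes p | n
φ(247) = 247 · (1 - 1/13) · (1 - 1/19) = 216

φ(247) = 216


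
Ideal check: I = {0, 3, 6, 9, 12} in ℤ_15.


Check ideal conditions for I = {0, 3, 6, 9, 12} in ℤ_15:
(1) I is an additive subgroup? Yes
(2) For r ∈ ℤ_15 and a ∈ I: r·a ∈ I? Yes

Yes, I is an ideal of ℤ_15


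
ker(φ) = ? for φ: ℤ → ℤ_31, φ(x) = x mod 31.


Kernel = preimage of identity
ker(φ) = {x ∈ ℤ : x ≡ 0 (mod 31)} = 31ℤ = {0, ±31, ±62, ...}

ker(φ) = 31ℤ


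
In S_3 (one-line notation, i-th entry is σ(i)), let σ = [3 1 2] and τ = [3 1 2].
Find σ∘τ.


σ∘τ: apply τ first, then σ
1 →τ 3 →σ 2
2 →τ 1 →σ 3
3 →τ 2 →σ 1

σ∘τ = [2 3 1]


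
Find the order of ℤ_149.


ℤ_n has n elements.

|ℤ_149| = 149


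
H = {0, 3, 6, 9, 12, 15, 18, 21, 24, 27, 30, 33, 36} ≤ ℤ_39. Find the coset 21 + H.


21 + H = {21 + h (mod 39) : h ∈ H}
21+0=21, 21+3=24, 21+6=27, 21+9=30, 21+12=33, 21+15=36, 21+18=0, 21+21=3, 21+24=6, 21+27=9, 21+30=12, 21+33=15, 21+36=18
21 + H = {0, 3, 6, 9, 12, 15, 18, 21, 24, 27, 30, 33, 36} = 0 + H

21 + H = {0, 3, 6, 9, 12, 15, 18, 21, 24, 27, 30, 33, 36}


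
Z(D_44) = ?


Z(G) = {g ∈ G | gx = xg for all x ∈ G}
For even n, Z(D_n) = {e, r^(n/2)}: the 180° rotation r^22 commutes with every reflection and rotation

Z(D_44) = {e, r^22}


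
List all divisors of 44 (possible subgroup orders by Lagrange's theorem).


Lagrange's theorem: |H| divides |G|
|G| = 44
Divisors of 44: 1, 2, 4, 11, 22, 44

Possible subgroup orders: {1, 2, 4, 11, 22, 44}


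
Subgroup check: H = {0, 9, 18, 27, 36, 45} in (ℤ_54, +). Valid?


Subgroup test for H = {0, 9, 18, 27, 36, 45} in (ℤ_54, +):
(1) 0 ∈ H? Yes
(2) Closure: for all a,b ∈ H, (a+b) mod 54 ∈ H? Yes
(3) Inverses: for all a ∈ H, -a mod 54 ∈ H? Yes

Yes, H is a subgroup of ℤ_54


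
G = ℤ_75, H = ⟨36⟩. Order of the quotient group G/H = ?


|⟨36⟩| = n / gcd(36, 75) = 75 / 3 = 25
H is normal (ℤ_75 is abelian).
|G/H| = |G| / |H| = 75 / 25 = 3

|G/H| = 3


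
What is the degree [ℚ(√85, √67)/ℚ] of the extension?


[ℚ(√85,√67):ℚ] = [ℚ(√85,√67):ℚ(√85)]·[ℚ(√85):ℚ] = 2·2 = 4

[ℚ(√85, √67)/ℚ] = 4


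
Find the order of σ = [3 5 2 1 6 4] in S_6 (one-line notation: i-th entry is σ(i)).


Cycle decomposition: (1 3 2 5 6 4)
Cycle lengths: 6
Order = lcm(6) = 6

ord(σ) = 6


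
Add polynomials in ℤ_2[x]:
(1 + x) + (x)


Add coefficients mod 2:
x^0: 1 + 0 = 1 (mod 2)
x^1: 1 + 1 = 0 (mod 2)
Result: 1

f + g = 1


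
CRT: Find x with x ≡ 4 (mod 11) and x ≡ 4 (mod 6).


m₁ = 11, m₂ = 6, gcd = 1, so CRT applies. M = m₁·m₂ = 66
Let M₁ = M/m₁ = 6, M₂ = M/m₂ = 11
Find y₁ ≡ M₁⁻¹ (mod m₁): 6⁻¹ ≡ 2 (mod 11)
Find y₂ ≡ M₂⁻¹ (mod m₂): 11⁻¹ ≡ 5 (mod 6)
x = a₁·M₁·y₁ + a₂·M₂·y₂ = 4·6·2 + 4·11·5 = 268
Reduce mod 66: x ≡ 4
Check: 4 mod 11 = 4 ✓, 4 mod 6 = 4 ✓

x ≡ 4 (mod 66)


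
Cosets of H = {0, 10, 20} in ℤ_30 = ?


H = {0, 10, 20}, |H| = 3
Number of cosets = |G|/|H| = 30/3 = 10
0 + H = {0, 10, 20}
1 + H = {1, 11, 21}
2 + H = {2, 12, 22}
3 + H = {3, 13, 23}
4 + H = {4, 14, 24}
5 + H = {5, 15, 25}
6 + H = {6, 16, 26}
7 + H = {7, 17, 27}
8 + H = {8, 18, 28}
9 + H = {9, 19, 29}

Cosets: 0+H={0,10,20}; 1+H={1,11,21}; 2+H={2,12,22}; 3+H={3,13,23}; 4+H={4,14,24}; 5+H={5,15,25}; 6+H={6,16,26}; 7+H={7,17,27}; 8+H={8,18,28}; 9+H={9,19,29}


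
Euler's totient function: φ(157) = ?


Factor n: 157 = 157
φ(n) = n · ∏(1 - 1/p) over distinct primes p | n
φ(157) = 157 · (1 - 1/157) = 156

φ(157) = 156


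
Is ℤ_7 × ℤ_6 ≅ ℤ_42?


Comparing ℤ_7 × ℤ_6 and ℤ_42:
gcd(7,6) = 1, so ℤ_7 × ℤ_6 ≅ ℤ_42 (CRT)

Yes, ℤ_7 × ℤ_6 ≅ ℤ_42


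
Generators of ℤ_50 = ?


g generates ℤ_n iff gcd(g,n) = 1
Prime factors of 50: 2, 5
Generators are g ∈ {1,...,49} not divisible by any of these primes.
Generators: {1, 3, 7, 9, 11, 13, 17, 19, 21, 23, 27, 29, 31, 33, 37, 39, 41, 43, 47, 49}
Number of generators = φ(50) = 20

Generators of ℤ_50 = {1, 3, 7, 9, 11, 13, 17, 19, 21, 23, 27, 29, 31, 33, 37, 39, 41, 43, 47, 49}


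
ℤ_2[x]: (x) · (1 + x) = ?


Expand and collect like terms; reduce coefficients mod 2:
x^0: 0·1 = 0 ≡ 0 (mod 2)
x^1: 0·1 + 1·1 = 1 ≡ 1 (mod 2)
x^2: 1·1 = 1 ≡ 1 (mod 2)
Result: x + x^2

f · g = x + x^2


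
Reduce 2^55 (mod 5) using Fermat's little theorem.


Fermat's little theorem: if p is prime and gcd(a,p)=1, then a^(p-1) ≡ 1 (mod p)
p = 5 is prime, gcd(2,5) = 1
Reduce exponent: 55 mod 4 = 3
So 2^55 ≡ 2^3 (mod 5)
2^3 mod 5 = 3

2^55 ≡ 3 (mod 5)


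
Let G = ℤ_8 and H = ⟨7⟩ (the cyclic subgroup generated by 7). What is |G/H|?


|⟨7⟩| = n / gcd(7, 8) = 8 / 1 = 8
H is normal (ℤ_8 is abelian).
|G/H| = |G| / |H| = 8 / 8 = 1

|G/H| = 1


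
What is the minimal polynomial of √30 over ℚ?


√30 satisfies x² - 30 = 0, irreducible over ℚ since 30 is squarefree

Minimal polynomial: x² - 30


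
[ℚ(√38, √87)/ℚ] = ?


[ℚ(√38,√87):ℚ] = [ℚ(√38,√87):ℚ(√38)]·[ℚ(√38):ℚ] = 2·2 = 4

[ℚ(√38, √87)/ℚ] = 4


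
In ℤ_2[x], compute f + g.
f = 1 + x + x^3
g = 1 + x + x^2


Add coefficients mod 2:
x^0: 1 + 1 = 0 (mod 2)
x^1: 1 + 1 = 0 (mod 2)
x^2: 0 + 1 = 1 (mod 2)
x^3: 1 + 0 = 1 (mod 2)
Result: x^2 + x^3

f + g = x^2 + x^3


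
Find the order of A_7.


|A_n| = n!/2 (even permutations)
|A_7| = 7!/2 = 5040/2 = 2520

|A_7| = 2520


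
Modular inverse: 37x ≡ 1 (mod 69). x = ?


Use the extended Euclidean algorithm to write 1 = 37·s + 69·t; then s mod 69 is the inverse.
Euclidean algorithm:
  37 = 0·69 + 37
  69 = 1·37 + 32
  37 = 1·32 + 5
  32 = 6·5 + 2
  5 = 2·2 + 1
  2 = 2·1 + 0
gcd(37,69) = 1
Back-substitution gives: 37·(28) + 69·(-15) = 1
So 37⁻¹ ≡ 28 ≡ 28 (mod 69)
Check: 37 × 28 = 1036 ≡ 1 (mod 69) ✓

37⁻¹ ≡ 28 (mod 69)


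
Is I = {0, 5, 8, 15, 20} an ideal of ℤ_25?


Check ideal conditions for I = {0, 5, 8, 15, 20} in ℤ_25:
(1) I is an additive subgroup? No
(2) For r ∈ ℤ_25 and a ∈ I: r·a ∈ I? No  [counterexample: r=2, a=5, r·a mod 25 = 10 ∉ I]

No, I is not an ideal of ℤ_25


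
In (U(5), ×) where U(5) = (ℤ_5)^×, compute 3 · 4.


Operation: multiplication mod 5
3 · 4 = (a × b) mod 5 with a = 3, b = 4

3 · 4 = 2


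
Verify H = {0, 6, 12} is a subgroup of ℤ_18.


Subgroup test for H = {0, 6, 12} in (ℤ_18, +):
(1) 0 ∈ H? Yes
(2) Closure: for all a,b ∈ H, (a+b) mod 18 ∈ H? Yes
(3) Inverses: for all a ∈ H, -a mod 18 ∈ H? Yes

Yes, H is a subgroup of ℤ_18


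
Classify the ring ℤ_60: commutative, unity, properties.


ℤ_60 is a commutative ring with unity 1; 60 = 2×30 is composite, so 2·30 ≡ 0 gives zero divisors (not an integral domain)
Commutative: Yes
Integral domain: No
Has unity: Yes

ℤ_60: Commutative=Yes, Unity=Yes


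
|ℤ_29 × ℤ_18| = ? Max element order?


|ℤ_29 × ℤ_18| = 29 × 18 = 522
Max element order = lcm(29,18) = 522
Cyclic? Yes (gcd=1)

|ℤ_29×ℤ_18| = 522, max element order = 522


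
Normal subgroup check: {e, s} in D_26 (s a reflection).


H = {e, s} in D_26 (s a reflection)
r·s·r⁻¹ = sr⁻² ≠ s for n ≥ 3, so {e, s} is not closed under conjugation

No, not a normal subgroup


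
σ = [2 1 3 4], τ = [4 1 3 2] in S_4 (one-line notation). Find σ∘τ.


σ∘τ: apply τ first, then σ
1 →τ 4 →σ 4
2 →τ 1 →σ 2
3 →τ 3 →σ 3
4 →τ 2 →σ 1

σ∘τ = [4 2 3 1]


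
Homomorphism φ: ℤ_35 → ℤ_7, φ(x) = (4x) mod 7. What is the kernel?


Kernel = preimage of identity
ker(φ) = {x ∈ ℤ_35 : 4x ≡ 0 (mod 7)}. Since 7 | 35, φ is well-defined. The kernel is the cyclic subgroup ⟨7⟩ of ℤ_35 (order 5), i.e. {0, 7, 14, 21, 28}

ker(φ) = {0, 7, 14, 21, 28}


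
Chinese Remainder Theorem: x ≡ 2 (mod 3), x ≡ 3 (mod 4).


m₁ = 3, m₂ = 4, gcd = 1, so CRT applies. M = m₁·m₂ = 12
Let M₁ = M/m₁ = 4, M₂ = M/m₂ = 3
Find y₁ ≡ M₁⁻¹ (mod m₁): 4⁻¹ ≡ 1 (mod 3)
Find y₂ ≡ M₂⁻¹ (mod m₂): 3⁻¹ ≡ 3 (mod 4)
x = a₁·M₁·y₁ + a₂·M₂·y₂ = 2·4·1 + 3·3·3 = 35
Reduce mod 12: x ≡ 11
Check: 11 mod 3 = 2 ✓, 11 mod 4 = 3 ✓

x ≡ 11 (mod 12)


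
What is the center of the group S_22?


Z(G) = {g ∈ G | gx = xg for all x ∈ G}
S_n is non-abelian for n ≥ 3; Z(S_22) is trivial

Z(S_22) = {e}


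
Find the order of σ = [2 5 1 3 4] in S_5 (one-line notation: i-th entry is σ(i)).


Cycle decomposition: (1 2 5 4 3)
Cycle lengths: 5
Order = lcm(5) = 5

ord(σ) = 5


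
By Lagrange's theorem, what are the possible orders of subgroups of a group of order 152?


Lagrange's theorem: |H| divides |G|
|G| = 152
Divisors of 152: 1, 2, 4, 8, 19, 38, 76, 152

Possible subgroup orders: {1, 2, 4, 8, 19, 38, 76, 152}


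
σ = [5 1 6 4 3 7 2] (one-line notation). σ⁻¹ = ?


To find σ⁻¹, swap domain and range:
σ(1) = 5 → σ⁻¹(5) = 1
σ(2) = 1 → σ⁻¹(1) = 2
σ(3) = 6 → σ⁻¹(6) = 3
σ(4) = 4 → σ⁻¹(4) = 4
σ(5) = 3 → σ⁻¹(3) = 5
σ(6) = 7 → σ⁻¹(7) = 6
σ(7) = 2 → σ⁻¹(2) = 7

σ⁻¹ = [2 7 5 4 1 3 6]


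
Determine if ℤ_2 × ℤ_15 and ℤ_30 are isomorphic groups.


Comparing ℤ_2 × ℤ_15 and ℤ_30:
gcd(2,15) = 1, so ℤ_2 × ℤ_15 ≅ ℤ_30 (CRT)

Yes, ℤ_2 × ℤ_15 ≅ ℤ_30


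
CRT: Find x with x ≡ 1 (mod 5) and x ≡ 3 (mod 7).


m₁ = 5, m₂ = 7, gcd = 1, so CRT applies. M = m₁·m₂ = 35
Let M₁ = M/m₁ = 7, M₂ = M/m₂ = 5
Find y₁ ≡ M₁⁻¹ (mod m₁): 7⁻¹ ≡ 3 (mod 5)
Find y₂ ≡ M₂⁻¹ (mod m₂): 5⁻¹ ≡ 3 (mod 7)
x = a₁·M₁·y₁ + a₂·M₂·y₂ = 1·7·3 + 3·5·3 = 66
Reduce mod 35: x ≡ 31
Check: 31 mod 5 = 1 ✓, 31 mod 7 = 3 ✓

x ≡ 31 (mod 35)


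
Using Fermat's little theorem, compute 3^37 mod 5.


Fermat's little theorem: if p is prime and gcd(a,p)=1, then a^(p-1) ≡ 1 (mod p)
p = 5 is prime, gcd(3,5) = 1
Reduce exponent: 37 mod 4 = 1
So 3^37 ≡ 3^1 (mod 5)
3^1 mod 5 = 3

3^37 ≡ 3 (mod 5)


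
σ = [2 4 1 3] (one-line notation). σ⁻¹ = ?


To find σ⁻¹, swap domain and range:
σ(1) = 2 → σ⁻¹(2) = 1
σ(2) = 4 → σ⁻¹(4) = 2
σ(3) = 1 → σ⁻¹(1) = 3
σ(4) = 3 → σ⁻¹(3) = 4

σ⁻¹ = [3 1 4 2]


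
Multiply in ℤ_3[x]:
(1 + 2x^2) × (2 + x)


Expand and collect like terms; reduce coefficients mod 3:
x^0: 1·2 = 2 ≡ 2 (mod 3)
x^1: 1·1 + 0·2 = 1 ≡ 1 (mod 3)
x^2: 0·1 + 2·2 = 4 ≡ 1 (mod 3)
x^3: 2·1 = 2 ≡ 2 (mod 3)
Result: 2 + x + x^2 + 2x^3

f · g = 2 + x + x^2 + 2x^3


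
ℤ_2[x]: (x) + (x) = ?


Add coefficients mod 2:
x^0: 0 + 0 = 0 (mod 2)
x^1: 1 + 1 = 0 (mod 2)
Result: 0

f + g = 0


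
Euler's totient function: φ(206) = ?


Factor n: 206 = 2 × 103
φ(n) = n · ∏(1 - 1/p) over distinct primes p | n
φ(206) = 206 · (1 - 1/2) · (1 - 1/103) = 102

φ(206) = 102


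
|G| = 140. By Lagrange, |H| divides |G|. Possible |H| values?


Lagrange's theorem: |H| divides |G|
|G| = 140
Divisors of 140: 1, 2, 4, 5, 7, 10, 14, 20, 28, 35, 70, 140

Possible subgroup orders: {1, 2, 4, 5, 7, 10, 14, 20, 28, 35, 70, 140}


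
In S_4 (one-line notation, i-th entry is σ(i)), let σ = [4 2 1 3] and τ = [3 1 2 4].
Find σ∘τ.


σ∘τ: apply τ first, then σ
1 →τ 3 →σ 1
2 →τ 1 →σ 4
3 →τ 2 →σ 2
4 →τ 4 →σ 3

σ∘τ = [1 4 2 3]


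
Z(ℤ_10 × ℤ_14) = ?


Z(G) = {g ∈ G | gx = xg for all x ∈ G}
Direct product of abelian groups is abelian, so Z(G) = G

Z(ℤ_10 × ℤ_14) = ℤ_10 × ℤ_14


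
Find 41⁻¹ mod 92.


Use the extended Euclidean algorithm to write 1 = 41·s + 92·t; then s mod 92 is the inverse.
Euclidean algorithm:
  41 = 0·92 + 41
  92 = 2·41 + 10
  41 = 4·10 + 1
  10 = 10·1 + 0
gcd(41,92) = 1
Back-substitution gives: 41·(9) + 92·(-4) = 1
So 41⁻¹ ≡ 9 ≡ 9 (mod 92)
Check: 41 × 9 = 369 ≡ 1 (mod 92) ✓

41⁻¹ ≡ 9 (mod 92)


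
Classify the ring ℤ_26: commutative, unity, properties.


ℤ_26 is a commutative ring with unity 1; 26 = 2×13 is composite, so 2·13 ≡ 0 gives zero divisors (not an integral domain)
Commutative: Yes
Integral domain: No
Has unity: Yes

ℤ_26: Commutative=Yes, Unity=Yes


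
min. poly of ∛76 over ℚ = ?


∛76 satisfies x³ - 76 = 0, irreducible over ℚ (no rational root; 76 is not a perfect cube)

Minimal polynomial: x³ - 76


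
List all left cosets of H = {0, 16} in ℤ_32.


H = {0, 16}, |H| = 2
Number of cosets = |G|/|H| = 32/2 = 16
0 + H = {0, 16}
1 + H = {1, 17}
2 + H = {2, 18}
3 + H = {3, 19}
4 + H = {4, 20}
5 + H = {5, 21}
6 + H = {6, 22}
7 + H = {7, 23}
8 + H = {8, 24}
9 + H = {9, 25}
10 + H = {10, 26}
11 + H = {11, 27}
12 + H = {12, 28}
13 + H = {13, 29}
14 + H = {14, 30}
15 + H = {15, 31}

Cosets: 0+H={0,16}; 1+H={1,17}; 2+H={2,18}; 3+H={3,19}; 4+H={4,20}; 5+H={5,21}; 6+H={6,22}; 7+H={7,23}; 8+H={8,24}; 9+H={9,25}; 10+H={10,26}; 11+H={11,27}; 12+H={12,28}; 13+H={13,29}; 14+H={14,30}; 15+H={15,31}


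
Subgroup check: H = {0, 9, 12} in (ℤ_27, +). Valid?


Subgroup test for H = {0, 9, 12} in (ℤ_27, +):
(1) 0 ∈ H? Yes
(2) Closure: for all a,b ∈ H, (a+b) mod 27 ∈ H? No  [counterexample: 9 + 9 = 18 ∉ H]
(3) Inverses: for all a ∈ H, -a mod 27 ∈ H? No

No, H is not a subgroup of ℤ_27


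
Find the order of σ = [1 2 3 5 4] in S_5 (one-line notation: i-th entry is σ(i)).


Cycle decomposition: (4 5)
Cycle lengths: 2
Order = lcm(2) = 2

ord(σ) = 2


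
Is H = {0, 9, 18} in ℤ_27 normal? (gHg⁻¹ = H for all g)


H = {0, 9, 18} in ℤ_27
ℤ_27 is abelian; every subgroup of an abelian group is normal

Yes, normal subgroup


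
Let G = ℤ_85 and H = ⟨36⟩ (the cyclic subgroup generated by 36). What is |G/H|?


|⟨36⟩| = n / gcd(36, 85) = 85 / 1 = 85
H is normal (ℤ_85 is abelian).
|G/H| = |G| / |H| = 85 / 85 = 1

|G/H| = 1


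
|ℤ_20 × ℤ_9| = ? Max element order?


|ℤ_20 × ℤ_9| = 20 × 9 = 180
Max element order = lcm(20,9) = 180
Cyclic? Yes (gcd=1)

|ℤ_20×ℤ_9| = 180, max element order = 180


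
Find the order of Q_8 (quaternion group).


Q_8 = {±1, ±i, ±j, ±k}
|Q_8| = 8

|Q_8 (quaternion group)| = 8


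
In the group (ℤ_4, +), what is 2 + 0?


Operation: addition mod 4
2 + 0 = (a + b) mod 4 with a = 2, b = 0

2 + 0 = 2


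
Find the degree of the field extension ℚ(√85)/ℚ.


√85 has minimal polynomial x² - 85 (irreducible over ℚ since 85 is squarefree)

[ℚ(√85)/ℚ] = 2


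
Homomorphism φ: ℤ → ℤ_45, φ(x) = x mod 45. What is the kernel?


Kernel = preimage of identity
ker(φ) = {x ∈ ℤ : x ≡ 0 (mod 45)} = 45ℤ = {0, ±45, ±90, ...}

ker(φ) = 45ℤ


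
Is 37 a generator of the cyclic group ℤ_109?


g generates ℤ_n iff gcd(g, n) = 1
gcd(37, 109) = 1
Since gcd = 1, 37 is a generator.

Yes, 37 generates ℤ_109


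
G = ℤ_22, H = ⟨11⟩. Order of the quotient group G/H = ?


|⟨11⟩| = n / gcd(11, 22) = 22 / 11 = 2
H is normal (ℤ_22 is abelian).
|G/H| = |G| / |H| = 22 / 2 = 11

|G/H| = 11


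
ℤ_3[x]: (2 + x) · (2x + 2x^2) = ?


Expand and collect like terms; reduce coefficients mod 3:
x^0: 2·0 = 0 ≡ 0 (mod 3)
x^1: 2·2 + 1·0 = 4 ≡ 1 (mod 3)
x^2: 2·2 + 1·2 = 6 ≡ 0 (mod 3)
x^3: 1·2 = 2 ≡ 2 (mod 3)
Result: x + 2x^3

f · g = x + 2x^3


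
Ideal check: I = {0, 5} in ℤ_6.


Check ideal conditions for I = {0, 5} in ℤ_6:
(1) I is an additive subgroup? No
(2) For r ∈ ℤ_6 and a ∈ I: r·a ∈ I? No  [counterexample: r=2, a=5, r·a mod 6 = 4 ∉ I]

No, I is not an ideal of ℤ_6


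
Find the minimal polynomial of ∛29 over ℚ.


∛29 satisfies x³ - 29 = 0, irreducible over ℚ (no rational root; 29 is not a perfect cube)

Minimal polynomial: x³ - 29


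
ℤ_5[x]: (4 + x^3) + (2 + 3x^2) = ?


Add coefficients mod 5:
x^0: 4 + 2 = 1 (mod 5)
x^1: 0 + 0 = 0 (mod 5)
x^2: 0 + 3 = 3 (mod 5)
x^3: 1 + 0 = 1 (mod 5)
Result: 1 + 3x^2 + x^3

f + g = 1 + 3x^2 + x^3


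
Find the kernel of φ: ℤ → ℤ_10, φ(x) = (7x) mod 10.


Kernel = preimage of identity
ker(φ) = {x ∈ ℤ : 7x ≡ 0 (mod 10)}. gcd(7,10) = 1, so 7x ≡ 0 (mod 10) ⟺ x ≡ 0 (mod 10/1 = 10). Hence ker(φ) = 10ℤ

ker(φ) = 10ℤ


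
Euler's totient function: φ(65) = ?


Factor n: 65 = 5 × 13
φ(n) = n · ∏(1 - 1/p) over distinct primes p | n
φ(65) = 65 · (1 - 1/5) · (1 - 1/13) = 48

φ(65) = 48


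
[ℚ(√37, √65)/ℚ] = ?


[ℚ(√37,√65):ℚ] = [ℚ(√37,√65):ℚ(√37)]·[ℚ(√37):ℚ] = 2·2 = 4

[ℚ(√37, √65)/ℚ] = 4


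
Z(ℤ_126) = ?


Z(G) = {g ∈ G | gx = xg for all x ∈ G}
ℤ_126 is abelian, so Z(G) = G

Z(ℤ_126) = ℤ_126


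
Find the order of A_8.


|A_n| = n!/2 (even permutations)
|A_8| = 8!/2 = 40320/2 = 20160

|A_8| = 20160


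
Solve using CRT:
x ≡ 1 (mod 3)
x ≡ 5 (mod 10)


m₁ = 3, m₂ = 10, gcd = 1, so CRT applies. M = m₁·m₂ = 30
Let M₁ = M/m₁ = 10, M₂ = M/m₂ = 3
Find y₁ ≡ M₁⁻¹ (mod m₁): 10⁻¹ ≡ 1 (mod 3)
Find y₂ ≡ M₂⁻¹ (mod m₂): 3⁻¹ ≡ 7 (mod 10)
x = a₁·M₁·y₁ + a₂·M₂·y₂ = 1·10·1 + 5·3·7 = 115
Reduce mod 30: x ≡ 25
Check: 25 mod 3 = 1 ✓, 25 mod 10 = 5 ✓

x ≡ 25 (mod 30)


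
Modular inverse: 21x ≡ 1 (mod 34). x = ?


Use the extended Euclidean algorithm to write 1 = 21·s + 34·t; then s mod 34 is the inverse.
Euclidean algorithm:
  21 = 0·34 + 21
  34 = 1·21 + 13
  21 = 1·13 + 8
  13 = 1·8 + 5
  8 = 1·5 + 3
  5 = 1·3 + 2
  3 = 1·2 + 1
  2 = 2·1 + 0
gcd(21,34) = 1
Back-substitution gives: 21·(13) + 34·(-8) = 1
So 21⁻¹ ≡ 13 ≡ 13 (mod 34)
Check: 21 × 13 = 273 ≡ 1 (mod 34) ✓

21⁻¹ ≡ 13 (mod 34)


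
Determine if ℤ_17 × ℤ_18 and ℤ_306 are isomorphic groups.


Comparing ℤ_17 × ℤ_18 and ℤ_306:
gcd(17,18) = 1, so ℤ_17 × ℤ_18 ≅ ℤ_306 (CRT)

Yes, ℤ_17 × ℤ_18 ≅ ℤ_306


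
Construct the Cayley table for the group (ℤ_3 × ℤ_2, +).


Elements: {(0,0), (0,1), (1,0), (1,1), (2,0), (2,1)}
Operation: componentwise addition mod (3, 2)
Entry (a, b) = ((a₁+b₁) mod 3, (a₂+b₂) mod 2)

Cayley table:
      | (0,0) | (0,1) | (1,0) | (1,1) | (2,0) | (2,1)
(0,0) | (0,0) | (0,1) | (1,0) | (1,1) | (2,0) | (2,1)
(0,1) | (0,1) | (0,0) | (1,1) | (1,0) | (2,1) | (2,0)
(1,0) | (1,0) | (1,1) | (2,0) | (2,1) | (0,0) | (0,1)
(1,1) | (1,1) | (1,0) | (2,1) | (2,0) | (0,1) | (0,0)
(2,0) | (2,0) | (2,1) | (0,0) | (0,1) | (1,0) | (1,1)
(2,1) | (2,1) | (2,0) | (0,1) | (0,0) | (1,1) | (1,0)


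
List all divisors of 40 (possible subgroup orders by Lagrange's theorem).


Lagrange's theorem: |H| divides |G|
|G| = 40
Divisors of 40: 1, 2, 4, 5, 8, 10, 20, 40

Possible subgroup orders: {1, 2, 4, 5, 8, 10, 20, 40}


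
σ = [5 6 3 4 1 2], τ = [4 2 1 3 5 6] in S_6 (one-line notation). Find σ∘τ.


σ∘τ: apply τ first, then σ
1 →τ 4 →σ 4
2 →τ 2 →σ 6
3 →τ 1 →σ 5
4 →τ 3 →σ 3
5 →τ 5 →σ 1
6 →τ 6 →σ 2

σ∘τ = [4 6 5 3 1 2]


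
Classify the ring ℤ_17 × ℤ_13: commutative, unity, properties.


Direct product ring; commutative with unity (1,1); but (1,0)·(0,1) = (0,0) gives zero divisors, so not an integral domain
Commutative: Yes
Integral domain: No
Has unity: Yes

ℤ_17 × ℤ_13: Commutative=Yes, Unity=Yes


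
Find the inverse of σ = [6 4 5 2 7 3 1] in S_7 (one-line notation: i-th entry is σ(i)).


To find σ⁻¹, swap domain and range:
σ(1) = 6 → σ⁻¹(6) = 1
σ(2) = 4 → σ⁻¹(4) = 2
σ(3) = 5 → σ⁻¹(5) = 3
σ(4) = 2 → σ⁻¹(2) = 4
σ(5) = 7 → σ⁻¹(7) = 5
σ(6) = 3 → σ⁻¹(3) = 6
σ(7) = 1 → σ⁻¹(1) = 7

σ⁻¹ = [7 4 6 2 3 1 5]


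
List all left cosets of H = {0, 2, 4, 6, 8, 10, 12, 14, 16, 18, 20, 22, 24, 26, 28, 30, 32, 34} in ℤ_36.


H = {0, 2, 4, 6, 8, 10, 12, 14, 16, 18, 20, 22, 24, 26, 28, 30, 32, 34}, |H| = 18
Number of cosets = |G|/|H| = 36/18 = 2
0 + H = {0, 2, 4, 6, 8, 10, 12, 14, 16, 18, 20, 22, 24, 26, 28, 30, 32, 34}
1 + H = {1, 3, 5, 7, 9, 11, 13, 15, 17, 19, 21, 23, 25, 27, 29, 31, 33, 35}

Cosets: 0+H={0,2,4,6,8,10,12,14,16,18,20,22,24,26,28,30,32,34}; 1+H={1,3,5,7,9,11,13,15,17,19,21,23,25,27,29,31,33,35}


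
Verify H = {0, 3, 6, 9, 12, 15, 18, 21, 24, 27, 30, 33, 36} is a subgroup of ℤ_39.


Subgroup test for H = {0, 3, 6, 9, 12, 15, 18, 21, 24, 27, 30, 33, 36} in (ℤ_39, +):
(1) 0 ∈ H? Yes
(2) Closure: for all a,b ∈ H, (a+b) mod 39 ∈ H? Yes
(3) Inverses: for all a ∈ H, -a mod 39 ∈ H? Yes

Yes, H is a subgroup of ℤ_39


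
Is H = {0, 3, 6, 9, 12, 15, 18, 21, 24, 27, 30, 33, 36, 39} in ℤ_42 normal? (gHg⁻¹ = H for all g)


H = {0, 3, 6, 9, 12, 15, 18, 21, 24, 27, 30, 33, 36, 39} in ℤ_42
ℤ_42 is abelian; every subgroup of an abelian group is normal

Yes, normal subgroup


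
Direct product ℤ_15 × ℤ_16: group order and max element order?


|ℤ_15 × ℤ_16| = 15 × 16 = 240
Max element order = lcm(15,16) = 240
Cyclic? Yes (gcd=1)

|ℤ_15×ℤ_16| = 240, max element order = 240


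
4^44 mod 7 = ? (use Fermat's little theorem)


Fermat's little theorem: if p is prime and gcd(a,p)=1, then a^(p-1) ≡ 1 (mod p)
p = 7 is prime, gcd(4,7) = 1
Reduce exponent: 44 mod 6 = 2
So 4^44 ≡ 4^2 (mod 7)
4^2 mod 7 = 2

4^44 ≡ 2 (mod 7)


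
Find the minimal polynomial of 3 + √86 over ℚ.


Let α = 3 + √86. Then α - 3 = √86, so (α - 3)² = 86, giving α² - 6α - 77 = 0. Degree 2 and α ∉ ℚ, so this is the minimal polynomial.

Minimal polynomial: x² - 6x - 77


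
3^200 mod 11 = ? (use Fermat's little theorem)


Fermat's little theorem: if p is prime and gcd(a,p)=1, then a^(p-1) ≡ 1 (mod p)
p = 11 is prime, gcd(3,11) = 1
Reduce exponent: 200 mod 10 = 0
So 3^200 ≡ 3^0 (mod 11)
3^0 = 1

3^200 ≡ 1 (mod 11)


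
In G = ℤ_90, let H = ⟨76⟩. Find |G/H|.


|⟨76⟩| = n / gcd(76, 90) = 90 / 2 = 45
H is normal (ℤ_90 is abelian).
|G/H| = |G| / |H| = 90 / 45 = 2

|G/H| = 2


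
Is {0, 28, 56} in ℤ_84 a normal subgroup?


H = {0, 28, 56} in ℤ_84
ℤ_84 is abelian; every subgroup of an abelian group is normal

Yes, normal subgroup


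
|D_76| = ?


|D_n| = 2n (n rotations and n reflections)
|D_76| = 2×76 = 152

|D_76| = 152


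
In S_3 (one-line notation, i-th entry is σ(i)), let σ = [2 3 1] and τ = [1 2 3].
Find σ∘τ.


σ∘τ: apply τ first, then σ
1 →τ 1 →σ 2
2 →τ 2 →σ 3
3 →τ 3 →σ 1

σ∘τ = [2 3 1]


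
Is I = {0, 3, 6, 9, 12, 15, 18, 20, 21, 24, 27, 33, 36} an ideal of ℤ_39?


Check ideal conditions for I = {0, 3, 6, 9, 12, 15, 18, 20, 21, 24, 27, 33, 36} in ℤ_39:
(1) I is an additive subgroup? No
(2) For r ∈ ℤ_39 and a ∈ I: r·a ∈ I? No  [counterexample: r=2, a=15, r·a mod 39 = 30 ∉ I]

No, I is not an ideal of ℤ_39


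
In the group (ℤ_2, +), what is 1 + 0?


Operation: addition mod 2
1 + 0 = (a + b) mod 2 with a = 1, b = 0

1 + 0 = 1


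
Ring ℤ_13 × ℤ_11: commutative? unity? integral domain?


Direct product ring; commutative with unity (1,1); but (1,0)·(0,1) = (0,0) gives zero divisors, so not an integral domain
Commutative: Yes
Integral domain: No
Has unity: Yes

ℤ_13 × ℤ_11: Commutative=Yes, Unity=Yes


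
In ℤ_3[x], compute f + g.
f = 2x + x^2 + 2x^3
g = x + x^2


Add coefficients mod 3:
x^0: 0 + 0 = 0 (mod 3)
x^1: 2 + 1 = 0 (mod 3)
x^2: 1 + 1 = 2 (mod 3)
x^3: 2 + 0 = 2 (mod 3)
Result: 2x^2 + 2x^3

f + g = 2x^2 + 2x^3


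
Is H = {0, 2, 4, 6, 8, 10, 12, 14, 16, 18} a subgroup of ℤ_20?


Subgroup test for H = {0, 2, 4, 6, 8, 10, 12, 14, 16, 18} in (ℤ_20, +):
(1) 0 ∈ H? Yes
(2) Closure: for all a,b ∈ H, (a+b) mod 20 ∈ H? Yes
(3) Inverses: for all a ∈ H, -a mod 20 ∈ H? Yes

Yes, H is a subgroup of ℤ_20


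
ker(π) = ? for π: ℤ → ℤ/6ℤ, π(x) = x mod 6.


Kernel = preimage of identity
ker(π) = multiples of 6 = 6ℤ

ker(π) = 6ℤ


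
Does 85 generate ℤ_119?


g generates ℤ_n iff gcd(g, n) = 1
gcd(85, 119) = 17
Since gcd = 17 ≠ 1, ⟨85⟩ has order 7 < 119, so 85 is not a generator.

No, 85 does not generate ℤ_119


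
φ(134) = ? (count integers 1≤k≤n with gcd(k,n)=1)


Factor n: 134 = 2 × 67
φ(n) = n · ∏(1 - 1/p) over distinct primes p | n
φ(134) = 134 · (1 - 1/2) · (1 - 1/67) = 66

φ(134) = 66


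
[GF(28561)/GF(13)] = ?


GF(28561) = GF(13^4), so the extension degree is 4

[GF(28561)/GF(13)] = 4


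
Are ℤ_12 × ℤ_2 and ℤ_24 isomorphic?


Comparing ℤ_12 × ℤ_2 and ℤ_24:
gcd(12,2) = 2 ≠ 1. Max element order in ℤ_12×ℤ_2 is lcm(12,2) = 12 < 24, so it has no element of order 24

No, ℤ_12 × ℤ_2 ≇ ℤ_24


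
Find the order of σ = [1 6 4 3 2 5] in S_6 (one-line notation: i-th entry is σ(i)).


Cycle decomposition: (2 6 5) (3 4)
Cycle lengths: 3, 2
Order = lcm(3, 2) = 6

ord(σ) = 6


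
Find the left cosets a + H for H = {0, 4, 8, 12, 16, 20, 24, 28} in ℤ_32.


H = {0, 4, 8, 12, 16, 20, 24, 28}, |H| = 8
Number of cosets = |G|/|H| = 32/8 = 4
0 + H = {0, 4, 8, 12, 16, 20, 24, 28}
1 + H = {1, 5, 9, 13, 17, 21, 25, 29}
2 + H = {2, 6, 10, 14, 18, 22, 26, 30}
3 + H = {3, 7, 11, 15, 19, 23, 27, 31}

Cosets: 0+H={0,4,8,12,16,20,24,28}; 1+H={1,5,9,13,17,21,25,29}; 2+H={2,6,10,14,18,22,26,30}; 3+H={3,7,11,15,19,23,27,31}


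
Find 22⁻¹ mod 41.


Use the extended Euclidean algorithm to write 1 = 22·s + 41·t; then s mod 41 is the inverse.
Euclidean algorithm:
  22 = 0·41 + 22
  41 = 1·22 + 19
  22 = 1·19 + 3
  19 = 6·3 + 1
  3 = 3·1 + 0
gcd(22,41) = 1
Back-substitution gives: 22·(-13) + 41·(7) = 1
So 22⁻¹ ≡ -13 ≡ 28 (mod 41)
Check: 22 × 28 = 616 ≡ 1 (mod 41) ✓

22⁻¹ ≡ 28 (mod 41)


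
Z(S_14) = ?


Z(G) = {g ∈ G | gx = xg for all x ∈ G}
S_n is non-abelian for n ≥ 3; Z(S_14) is trivial

Z(S_14) = {e}


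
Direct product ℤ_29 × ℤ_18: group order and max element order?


|ℤ_29 × ℤ_18| = 29 × 18 = 522
Max element order = lcm(29,18) = 522
Cyclic? Yes (gcd=1)

|ℤ_29×ℤ_18| = 522, max element order = 522
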